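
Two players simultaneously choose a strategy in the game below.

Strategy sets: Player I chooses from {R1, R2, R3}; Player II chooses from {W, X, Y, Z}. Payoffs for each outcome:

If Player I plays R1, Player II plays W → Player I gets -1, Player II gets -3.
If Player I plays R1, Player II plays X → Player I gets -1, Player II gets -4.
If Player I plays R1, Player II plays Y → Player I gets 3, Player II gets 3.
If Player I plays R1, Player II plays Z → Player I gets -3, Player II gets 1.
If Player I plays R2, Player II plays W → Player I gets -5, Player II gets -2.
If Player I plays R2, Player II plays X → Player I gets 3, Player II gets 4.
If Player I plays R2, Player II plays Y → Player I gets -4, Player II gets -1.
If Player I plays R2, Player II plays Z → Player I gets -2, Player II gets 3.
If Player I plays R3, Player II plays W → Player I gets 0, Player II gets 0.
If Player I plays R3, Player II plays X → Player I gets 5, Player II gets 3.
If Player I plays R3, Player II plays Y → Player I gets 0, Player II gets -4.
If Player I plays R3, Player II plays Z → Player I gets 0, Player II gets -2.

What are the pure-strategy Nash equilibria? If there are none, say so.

(R1, W): Player I can switch to R3 (-1 → 0). Not NE.
(R1, X): Player I can switch to R2 (-1 → 3). Not NE.
(R1, Y): Player I gets 3, best alternative 0; Player II gets 3, best alternative 1. No profitable deviation — NE.
(R1, Z): Player I can switch to R2 (-3 → -2). Not NE.
(R2, W): Player I can switch to R1 (-5 → -1). Not NE.
(R2, X): Player I can switch to R3 (3 → 5). Not NE.
(R2, Y): Player I can switch to R1 (-4 → 3). Not NE.
(R2, Z): Player I can switch to R3 (-2 → 0). Not NE.
(R3, W): Player II can switch to X (0 → 3). Not NE.
(R3, X): Player I gets 5, best alternative 3; Player II gets 3, best alternative 0. No profitable deviation — NE.
(R3, Y): Player I can switch to R1 (0 → 3). Not NE.
(R3, Z): Player II can switch to W (-2 → 0). Not NE.

(R1, Y); (R3, X)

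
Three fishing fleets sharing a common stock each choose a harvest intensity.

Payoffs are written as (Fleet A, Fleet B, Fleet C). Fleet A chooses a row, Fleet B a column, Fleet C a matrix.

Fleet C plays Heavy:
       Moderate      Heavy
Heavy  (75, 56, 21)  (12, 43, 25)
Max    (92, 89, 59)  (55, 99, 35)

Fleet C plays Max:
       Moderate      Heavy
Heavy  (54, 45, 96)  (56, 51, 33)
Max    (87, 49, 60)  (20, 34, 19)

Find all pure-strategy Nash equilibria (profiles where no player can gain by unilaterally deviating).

(Heavy, Heavy, Max) and (Max, Moderate, Max) and (Max, Heavy, Heavy)

For each strategy profile, look for a profitable unilateral deviation.
(Heavy, Moderate, Heavy): Fleet A can switch to Max (75 → 92). Not NE.
(Heavy, Moderate, Max): Fleet A can switch to Max (54 → 87). Not NE.
(Heavy, Heavy, Heavy): Fleet A can switch to Max (12 → 55). Not NE.
(Heavy, Heavy, Max): Fleet A gets 56, best alternative 20; Fleet B gets 51, best alternative 45; Fleet C gets 33, best alternative 25. No profitable deviation — NE.
(Max, Moderate, Heavy): Fleet B can switch to Heavy (89 → 99). Not NE.
(Max, Moderate, Max): Fleet A gets 87, best alternative 54; Fleet B gets 49, best alternative 34; Fleet C gets 60, best alternative 59. No profitable deviation — NE.
(Max, Heavy, Heavy): Fleet A gets 55, best alternative 12; Fleet B gets 99, best alternative 89; Fleet C gets 35, best alternative 19. No profitable deviation — NE.
(Max, Heavy, Max): Fleet A can switch to Heavy (20 → 56). Not NE.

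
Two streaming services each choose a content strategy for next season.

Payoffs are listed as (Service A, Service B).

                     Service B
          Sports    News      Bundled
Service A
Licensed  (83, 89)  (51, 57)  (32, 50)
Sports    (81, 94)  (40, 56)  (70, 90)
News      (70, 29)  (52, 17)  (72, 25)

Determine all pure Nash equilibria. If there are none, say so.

Service A against Sports: payoffs 83, 81, 70 → best response Licensed.
Service A against News: payoffs 51, 40, 52 → best response News.
Service A against Bundled: payoffs 32, 70, 72 → best response News.
Service B against Licensed: payoffs 89, 57, 50 → best response Sports.
Service B against Sports: payoffs 94, 56, 90 → best response Sports.
Service B against News: payoffs 29, 17, 25 → best response Sports.
Mutual best responses: (Licensed, Sports).

The unique pure-strategy Nash equilibrium is (Licensed, Sports).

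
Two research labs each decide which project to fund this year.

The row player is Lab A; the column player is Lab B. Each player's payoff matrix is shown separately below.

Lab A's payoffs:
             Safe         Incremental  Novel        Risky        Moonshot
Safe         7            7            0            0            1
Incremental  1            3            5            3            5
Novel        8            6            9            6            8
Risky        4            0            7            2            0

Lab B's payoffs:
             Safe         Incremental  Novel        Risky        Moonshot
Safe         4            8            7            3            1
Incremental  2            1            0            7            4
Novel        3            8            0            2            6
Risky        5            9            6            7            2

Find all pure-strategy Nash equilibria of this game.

The unique pure-strategy Nash equilibrium is (Safe, Incremental).

For each player, find the best response to each opponent profile; mutual best responses are the pure NE.
Lab A against Safe: payoffs 7, 1, 8, 4 → best response Novel.
Lab A against Incremental: payoffs 7, 3, 6, 0 → best response Safe.
Lab A against Novel: payoffs 0, 5, 9, 7 → best response Novel.
Lab A against Risky: payoffs 0, 3, 6, 2 → best response Novel.
Lab A against Moonshot: payoffs 1, 5, 8, 0 → best response Novel.
Lab B against Safe: payoffs 4, 8, 7, 3, 1 → best response Incremental.
Lab B against Incremental: payoffs 2, 1, 0, 7, 4 → best response Risky.
Lab B against Novel: payoffs 3, 8, 0, 2, 6 → best response Incremental.
Lab B against Risky: payoffs 5, 9, 6, 7, 2 → best response Incremental.
Mutual best responses: (Safe, Incremental).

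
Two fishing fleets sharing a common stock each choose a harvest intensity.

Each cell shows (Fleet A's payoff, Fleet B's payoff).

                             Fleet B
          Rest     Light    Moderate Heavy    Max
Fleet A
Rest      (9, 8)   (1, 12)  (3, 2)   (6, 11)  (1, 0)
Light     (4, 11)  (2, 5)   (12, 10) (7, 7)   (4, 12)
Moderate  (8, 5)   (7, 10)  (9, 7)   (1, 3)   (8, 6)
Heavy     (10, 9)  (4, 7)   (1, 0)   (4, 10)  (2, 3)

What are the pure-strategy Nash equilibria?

Pure NE: (Moderate, Light)

Fleet A against Rest: payoffs 9, 4, 8, 10 → best response Heavy.
Fleet A against Light: payoffs 1, 2, 7, 4 → best response Moderate.
Fleet A against Moderate: payoffs 3, 12, 9, 1 → best response Light.
Fleet A against Heavy: payoffs 6, 7, 1, 4 → best response Light.
Fleet A against Max: payoffs 1, 4, 8, 2 → best response Moderate.
Fleet B against Rest: payoffs 8, 12, 2, 11, 0 → best response Light.
Fleet B against Light: payoffs 11, 5, 10, 7, 12 → best response Max.
Fleet B against Moderate: payoffs 5, 10, 7, 3, 6 → best response Light.
Fleet B against Heavy: payoffs 9, 7, 0, 10, 3 → best response Heavy.
Mutual best responses: (Moderate, Light).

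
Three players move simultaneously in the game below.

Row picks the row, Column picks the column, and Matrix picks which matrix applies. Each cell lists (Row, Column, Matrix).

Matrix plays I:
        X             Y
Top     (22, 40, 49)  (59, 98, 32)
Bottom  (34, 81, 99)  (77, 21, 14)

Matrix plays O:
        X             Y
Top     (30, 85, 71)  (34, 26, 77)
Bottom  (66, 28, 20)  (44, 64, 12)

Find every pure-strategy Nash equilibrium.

Pure NE: (Bottom, X, I)

Row against (X, I): payoffs 22, 34 → best response Bottom.
Row against (X, O): payoffs 30, 66 → best response Bottom.
Row against (Y, I): payoffs 59, 77 → best response Bottom.
Row against (Y, O): payoffs 34, 44 → best response Bottom.
Column against (Top, I): payoffs 40, 98 → best response Y.
Column against (Top, O): payoffs 85, 26 → best response X.
Column against (Bottom, I): payoffs 81, 21 → best response X.
Column against (Bottom, O): payoffs 28, 64 → best response Y.
Matrix against (Top, X): payoffs 49, 71 → best response O.
Matrix against (Top, Y): payoffs 32, 77 → best response O.
Matrix against (Bottom, X): payoffs 99, 20 → best response I.
Matrix against (Bottom, Y): payoffs 14, 12 → best response I.
Mutual best responses: (Bottom, X, I).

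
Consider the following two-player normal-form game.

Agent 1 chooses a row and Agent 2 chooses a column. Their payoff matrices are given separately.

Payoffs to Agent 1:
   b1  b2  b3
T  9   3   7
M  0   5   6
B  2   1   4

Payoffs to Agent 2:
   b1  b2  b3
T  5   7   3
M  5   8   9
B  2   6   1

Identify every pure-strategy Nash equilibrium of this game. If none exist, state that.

Agent 1 against b1: payoffs 9, 0, 2 → best response T.
Agent 1 against b2: payoffs 3, 5, 1 → best response M.
Agent 1 against b3: payoffs 7, 6, 4 → best response T.
Agent 2 against T: payoffs 5, 7, 3 → best response b2.
Agent 2 against M: payoffs 5, 8, 9 → best response b3.
Agent 2 against B: payoffs 2, 6, 1 → best response b2.
No profile is a mutual best response for all players.

This game has no pure Nash equilibrium.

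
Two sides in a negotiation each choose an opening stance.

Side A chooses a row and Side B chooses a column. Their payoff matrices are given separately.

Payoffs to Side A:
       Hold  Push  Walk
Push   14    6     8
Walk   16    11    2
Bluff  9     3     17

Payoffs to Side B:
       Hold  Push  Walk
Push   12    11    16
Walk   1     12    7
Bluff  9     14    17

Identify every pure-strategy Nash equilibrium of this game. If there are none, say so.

(Push, Hold): Side A can switch to Walk (14 → 16). Not NE.
(Push, Push): Side A can switch to Walk (6 → 11). Not NE.
(Push, Walk): Side A can switch to Bluff (8 → 17). Not NE.
(Walk, Hold): Side B can switch to Push (1 → 12). Not NE.
(Walk, Push): Side A gets 11, best alternative 6; Side B gets 12, best alternative 7. No profitable deviation — NE.
(Walk, Walk): Side A can switch to Push (2 → 8). Not NE.
(Bluff, Hold): Side A can switch to Push (9 → 14). Not NE.
(Bluff, Push): Side A can switch to Push (3 → 6). Not NE.
(Bluff, Walk): Side A gets 17, best alternative 8; Side B gets 17, best alternative 14. No profitable deviation — NE.

(Walk, Push), (Bluff, Walk)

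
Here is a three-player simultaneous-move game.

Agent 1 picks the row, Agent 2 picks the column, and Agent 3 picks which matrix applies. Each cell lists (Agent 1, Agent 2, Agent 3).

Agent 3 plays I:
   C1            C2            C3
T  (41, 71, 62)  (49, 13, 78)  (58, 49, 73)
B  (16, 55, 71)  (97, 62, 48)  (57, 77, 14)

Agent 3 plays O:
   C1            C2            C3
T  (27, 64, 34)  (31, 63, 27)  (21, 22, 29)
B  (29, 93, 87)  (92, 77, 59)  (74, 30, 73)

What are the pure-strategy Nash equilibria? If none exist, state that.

Pure-strategy Nash equilibria: (T, C1, I); (B, C1, O)

Agent 1 against (C1, I): payoffs 41, 16 → best response T.
Agent 1 against (C1, O): payoffs 27, 29 → best response B.
Agent 1 against (C2, I): payoffs 49, 97 → best response B.
Agent 1 against (C2, O): payoffs 31, 92 → best response B.
Agent 1 against (C3, I): payoffs 58, 57 → best response T.
Agent 1 against (C3, O): payoffs 21, 74 → best response B.
Agent 2 against (T, I): payoffs 71, 13, 49 → best response C1.
Agent 2 against (T, O): payoffs 64, 63, 22 → best response C1.
Agent 2 against (B, I): payoffs 55, 62, 77 → best response C3.
Agent 2 against (B, O): payoffs 93, 77, 30 → best response C1.
Agent 3 against (T, C1): payoffs 62, 34 → best response I.
Agent 3 against (T, C2): payoffs 78, 27 → best response I.
Agent 3 against (T, C3): payoffs 73, 29 → best response I.
Agent 3 against (B, C1): payoffs 71, 87 → best response O.
Agent 3 against (B, C2): payoffs 48, 59 → best response O.
Agent 3 against (B, C3): payoffs 14, 73 → best response O.
Mutual best responses: (T, C1, I); (B, C1, O).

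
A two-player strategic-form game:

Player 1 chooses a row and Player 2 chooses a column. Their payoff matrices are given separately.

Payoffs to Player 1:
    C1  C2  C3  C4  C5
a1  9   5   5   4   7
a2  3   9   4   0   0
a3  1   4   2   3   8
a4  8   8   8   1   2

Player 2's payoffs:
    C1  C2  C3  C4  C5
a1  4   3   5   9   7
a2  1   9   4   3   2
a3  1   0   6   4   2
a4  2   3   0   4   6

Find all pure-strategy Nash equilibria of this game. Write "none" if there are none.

Check each profile: it is a Nash equilibrium iff no player can strictly gain by switching unilaterally.
(a1, C1): Player 2 can switch to C3 (4 → 5). Not NE.
(a1, C2): Player 1 can switch to a2 (5 → 9). Not NE.
(a1, C3): Player 1 can switch to a4 (5 → 8). Not NE.
(a1, C4): Player 1 gets 4, best alternative 3; Player 2 gets 9, best alternative 7. No profitable deviation — NE.
(a1, C5): Player 1 can switch to a3 (7 → 8). Not NE.
(a2, C1): Player 1 can switch to a1 (3 → 9). Not NE.
(a2, C2): Player 1 gets 9, best alternative 8; Player 2 gets 9, best alternative 4. No profitable deviation — NE.
(a2, C3): Player 1 can switch to a1 (4 → 5). Not NE.
(a2, C4): Player 1 can switch to a1 (0 → 4). Not NE.
(a2, C5): Player 1 can switch to a1 (0 → 7). Not NE.
(a3, C1): Player 1 can switch to a1 (1 → 9). Not NE.
(a3, C2): Player 1 can switch to a1 (4 → 5). Not NE.
(The remaining 8 profiles each have a profitable deviation by the same check.)

The pure Nash equilibria are (a1, C4) and (a2, C2).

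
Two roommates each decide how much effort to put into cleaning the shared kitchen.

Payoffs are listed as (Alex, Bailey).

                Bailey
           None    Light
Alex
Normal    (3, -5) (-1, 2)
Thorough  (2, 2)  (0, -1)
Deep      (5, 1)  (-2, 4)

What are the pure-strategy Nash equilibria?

(Normal, None): Alex can switch to Deep (3 → 5). Not NE.
(Normal, Light): Alex can switch to Thorough (-1 → 0). Not NE.
(Thorough, None): Alex can switch to Normal (2 → 3). Not NE.
(Thorough, Light): Bailey can switch to None (-1 → 2). Not NE.
(Deep, None): Bailey can switch to Light (1 → 4). Not NE.
(Deep, Light): Alex can switch to Normal (-2 → -1). Not NE.

No pure-strategy Nash equilibrium.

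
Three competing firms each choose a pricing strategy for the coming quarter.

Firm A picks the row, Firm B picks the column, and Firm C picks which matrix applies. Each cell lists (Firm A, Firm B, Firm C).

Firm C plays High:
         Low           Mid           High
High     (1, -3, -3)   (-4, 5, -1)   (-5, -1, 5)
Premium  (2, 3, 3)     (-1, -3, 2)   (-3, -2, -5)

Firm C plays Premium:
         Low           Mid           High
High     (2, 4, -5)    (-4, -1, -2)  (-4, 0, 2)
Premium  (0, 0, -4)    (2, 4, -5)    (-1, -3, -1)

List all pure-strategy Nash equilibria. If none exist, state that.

For each player, find the best response to each opponent profile; mutual best responses are the pure NE.
Firm A against (Low, High): payoffs 1, 2 → best response Premium.
Firm A against (Low, Premium): payoffs 2, 0 → best response High.
Firm A against (Mid, High): payoffs -4, -1 → best response Premium.
Firm A against (Mid, Premium): payoffs -4, 2 → best response Premium.
Firm A against (High, High): payoffs -5, -3 → best response Premium.
Firm A against (High, Premium): payoffs -4, -1 → best response Premium.
Firm B against (High, High): payoffs -3, 5, -1 → best response Mid.
Firm B against (High, Premium): payoffs 4, -1, 0 → best response Low.
Firm B against (Premium, High): payoffs 3, -3, -2 → best response Low.
Firm B against (Premium, Premium): payoffs 0, 4, -3 → best response Mid.
Firm C against (High, Low): payoffs -3, -5 → best response High.
Firm C against (High, Mid): payoffs -1, -2 → best response High.
Firm C against (High, High): payoffs 5, 2 → best response High.
Firm C against (Premium, Low): payoffs 3, -4 → best response High.
Firm C against (Premium, Mid): payoffs 2, -5 → best response High.
Firm C against (Premium, High): payoffs -5, -1 → best response Premium.
Mutual best responses: (Premium, Low, High).

Pure NE: (Premium, Low, High)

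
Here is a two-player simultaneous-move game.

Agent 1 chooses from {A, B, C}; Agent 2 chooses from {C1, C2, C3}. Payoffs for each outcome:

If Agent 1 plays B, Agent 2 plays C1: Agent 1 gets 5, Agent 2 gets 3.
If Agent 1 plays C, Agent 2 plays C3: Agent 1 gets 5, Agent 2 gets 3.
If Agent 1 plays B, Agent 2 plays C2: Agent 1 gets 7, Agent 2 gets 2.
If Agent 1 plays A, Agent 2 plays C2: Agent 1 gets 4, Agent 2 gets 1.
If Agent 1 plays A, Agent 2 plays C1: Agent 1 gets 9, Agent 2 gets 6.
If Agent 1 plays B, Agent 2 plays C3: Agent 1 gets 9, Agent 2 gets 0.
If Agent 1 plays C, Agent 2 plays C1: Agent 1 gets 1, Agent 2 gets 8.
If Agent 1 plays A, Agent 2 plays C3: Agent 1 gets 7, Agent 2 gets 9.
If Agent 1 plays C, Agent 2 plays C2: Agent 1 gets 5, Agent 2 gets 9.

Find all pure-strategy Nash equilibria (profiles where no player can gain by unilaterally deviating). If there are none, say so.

(A, C1): Agent 2 can switch to C3 (6 → 9). Not NE.
(A, C2): Agent 1 can switch to B (4 → 7). Not NE.
(A, C3): Agent 1 can switch to B (7 → 9). Not NE.
(B, C1): Agent 1 can switch to A (5 → 9). Not NE.
(B, C2): Agent 2 can switch to C1 (2 → 3). Not NE.
(B, C3): Agent 2 can switch to C1 (0 → 3). Not NE.
(C, C1): Agent 1 can switch to A (1 → 9). Not NE.
(C, C2): Agent 1 can switch to B (5 → 7). Not NE.
(C, C3): Agent 1 can switch to A (5 → 7). Not NE.

none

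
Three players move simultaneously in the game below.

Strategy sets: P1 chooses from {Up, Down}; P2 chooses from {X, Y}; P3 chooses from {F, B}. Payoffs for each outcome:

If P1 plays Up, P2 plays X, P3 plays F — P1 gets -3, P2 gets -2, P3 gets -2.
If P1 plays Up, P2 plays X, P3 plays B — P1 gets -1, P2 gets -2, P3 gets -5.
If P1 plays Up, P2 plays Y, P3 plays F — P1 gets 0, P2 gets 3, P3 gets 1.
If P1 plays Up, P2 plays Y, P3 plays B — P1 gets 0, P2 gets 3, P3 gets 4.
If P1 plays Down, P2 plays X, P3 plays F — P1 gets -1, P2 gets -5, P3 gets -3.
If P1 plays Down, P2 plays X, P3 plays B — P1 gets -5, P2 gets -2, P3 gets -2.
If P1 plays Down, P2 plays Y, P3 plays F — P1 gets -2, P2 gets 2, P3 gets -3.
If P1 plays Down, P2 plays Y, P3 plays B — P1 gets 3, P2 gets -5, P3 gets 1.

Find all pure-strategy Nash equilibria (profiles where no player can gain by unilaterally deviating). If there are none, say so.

P1 against (X, F): payoffs -3, -1 → best response Down.
P1 against (X, B): payoffs -1, -5 → best response Up.
P1 against (Y, F): payoffs 0, -2 → best response Up.
P1 against (Y, B): payoffs 0, 3 → best response Down.
P2 against (Up, F): payoffs -2, 3 → best response Y.
P2 against (Up, B): payoffs -2, 3 → best response Y.
P2 against (Down, F): payoffs -5, 2 → best response Y.
P2 against (Down, B): payoffs -2, -5 → best response X.
P3 against (Up, X): payoffs -2, -5 → best response F.
P3 against (Up, Y): payoffs 1, 4 → best response B.
P3 against (Down, X): payoffs -3, -2 → best response B.
P3 against (Down, Y): payoffs -3, 1 → best response B.
No profile is a mutual best response for all players.

There is no pure-strategy Nash equilibrium.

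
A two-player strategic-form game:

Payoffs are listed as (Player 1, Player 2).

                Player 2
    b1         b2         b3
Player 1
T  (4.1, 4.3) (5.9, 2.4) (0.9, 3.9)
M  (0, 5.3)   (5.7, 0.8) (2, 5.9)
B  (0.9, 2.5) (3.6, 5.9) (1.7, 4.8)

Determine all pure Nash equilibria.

Mark each player's best response to every combination of opponents' strategies; a profile where every player is best-responding is a pure Nash equilibrium.
Player 1 against b1: payoffs 4.1, 0, 0.9 → best response T.
Player 1 against b2: payoffs 5.9, 5.7, 3.6 → best response T.
Player 1 against b3: payoffs 0.9, 2, 1.7 → best response M.
Player 2 against T: payoffs 4.3, 2.4, 3.9 → best response b1.
Player 2 against M: payoffs 5.3, 0.8, 5.9 → best response b3.
Player 2 against B: payoffs 2.5, 5.9, 4.8 → best response b2.
Mutual best responses: (T, b1); (M, b3).

The pure Nash equilibria are (T, b1) and (M, b3).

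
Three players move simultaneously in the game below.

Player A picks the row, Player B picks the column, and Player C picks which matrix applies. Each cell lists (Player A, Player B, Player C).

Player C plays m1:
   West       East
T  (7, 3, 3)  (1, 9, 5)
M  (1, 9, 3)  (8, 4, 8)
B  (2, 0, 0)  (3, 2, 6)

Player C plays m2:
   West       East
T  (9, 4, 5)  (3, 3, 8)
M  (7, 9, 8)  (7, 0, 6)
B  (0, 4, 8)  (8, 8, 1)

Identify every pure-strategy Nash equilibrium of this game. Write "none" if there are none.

The unique pure-strategy Nash equilibrium is (T, West, m2).

(T, West, m1): Player B can switch to East (3 → 9). Not NE.
(T, West, m2): Player A gets 9, best alternative 7; Player B gets 4, best alternative 3; Player C gets 5, best alternative 3. No profitable deviation — NE.
(T, East, m1): Player A can switch to M (1 → 8). Not NE.
(T, East, m2): Player A can switch to M (3 → 7). Not NE.
(M, West, m1): Player A can switch to T (1 → 7). Not NE.
(M, West, m2): Player A can switch to T (7 → 9). Not NE.
(M, East, m1): Player B can switch to West (4 → 9). Not NE.
(M, East, m2): Player A can switch to B (7 → 8). Not NE.
(B, West, m1): Player A can switch to T (2 → 7). Not NE.
(B, West, m2): Player A can switch to T (0 → 9). Not NE.
(B, East, m1): Player A can switch to M (3 → 8). Not NE.
(B, East, m2): Player C can switch to m1 (1 → 6). Not NE.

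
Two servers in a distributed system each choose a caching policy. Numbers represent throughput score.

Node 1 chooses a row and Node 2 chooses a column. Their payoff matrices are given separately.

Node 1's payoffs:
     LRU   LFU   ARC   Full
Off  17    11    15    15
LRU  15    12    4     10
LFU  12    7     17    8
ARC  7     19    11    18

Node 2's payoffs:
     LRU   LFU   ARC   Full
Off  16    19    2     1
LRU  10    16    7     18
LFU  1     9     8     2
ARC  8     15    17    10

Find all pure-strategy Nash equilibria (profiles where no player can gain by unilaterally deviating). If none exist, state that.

Check each profile: it is a Nash equilibrium iff no player can strictly gain by switching unilaterally.
(Off, LRU): Node 2 can switch to LFU (16 → 19). Not NE.
(Off, LFU): Node 1 can switch to LRU (11 → 12). Not NE.
(Off, ARC): Node 1 can switch to LFU (15 → 17). Not NE.
(Off, Full): Node 1 can switch to ARC (15 → 18). Not NE.
(LRU, LRU): Node 1 can switch to Off (15 → 17). Not NE.
(LRU, LFU): Node 1 can switch to ARC (12 → 19). Not NE.
(LRU, ARC): Node 1 can switch to Off (4 → 15). Not NE.
(LRU, Full): Node 1 can switch to Off (10 → 15). Not NE.
(LFU, LRU): Node 1 can switch to Off (12 → 17). Not NE.
(LFU, LFU): Node 1 can switch to Off (7 → 11). Not NE.
(LFU, ARC): Node 2 can switch to LFU (8 → 9). Not NE.
(LFU, Full): Node 1 can switch to Off (8 → 15). Not NE.
(The remaining 4 profiles each have a profitable deviation by the same check.)

No pure-strategy Nash equilibrium.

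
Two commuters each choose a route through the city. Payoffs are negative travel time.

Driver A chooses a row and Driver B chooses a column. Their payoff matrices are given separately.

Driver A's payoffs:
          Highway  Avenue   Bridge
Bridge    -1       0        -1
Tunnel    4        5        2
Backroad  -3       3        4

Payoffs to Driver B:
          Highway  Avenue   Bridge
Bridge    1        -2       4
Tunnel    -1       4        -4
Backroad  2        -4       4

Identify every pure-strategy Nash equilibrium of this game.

Pure-strategy Nash equilibria: (Tunnel, Avenue), (Backroad, Bridge)

Check each profile: it is a Nash equilibrium iff no player can strictly gain by switching unilaterally.
(Bridge, Highway): Driver A can switch to Tunnel (-1 → 4). Not NE.
(Bridge, Avenue): Driver A can switch to Tunnel (0 → 5). Not NE.
(Bridge, Bridge): Driver A can switch to Tunnel (-1 → 2). Not NE.
(Tunnel, Highway): Driver B can switch to Avenue (-1 → 4). Not NE.
(Tunnel, Avenue): Driver A gets 5, best alternative 3; Driver B gets 4, best alternative -1. No profitable deviation — NE.
(Tunnel, Bridge): Driver A can switch to Backroad (2 → 4). Not NE.
(Backroad, Highway): Driver A can switch to Bridge (-3 → -1). Not NE.
(Backroad, Avenue): Driver A can switch to Tunnel (3 → 5). Not NE.
(Backroad, Bridge): Driver A gets 4, best alternative 2; Driver B gets 4, best alternative 2. No profitable deviation — NE.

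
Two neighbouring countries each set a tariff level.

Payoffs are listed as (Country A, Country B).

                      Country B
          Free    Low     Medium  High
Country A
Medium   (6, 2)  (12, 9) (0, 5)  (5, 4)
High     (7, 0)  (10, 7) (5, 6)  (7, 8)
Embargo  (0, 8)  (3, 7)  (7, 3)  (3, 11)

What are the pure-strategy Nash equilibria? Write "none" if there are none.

The pure Nash equilibria are (Medium, Low), (High, High).

For each strategy profile, look for a profitable unilateral deviation.
(Medium, Free): Country A can switch to High (6 → 7). Not NE.
(Medium, Low): Country A gets 12, best alternative 10; Country B gets 9, best alternative 5. No profitable deviation — NE.
(Medium, Medium): Country A can switch to High (0 → 5). Not NE.
(Medium, High): Country A can switch to High (5 → 7). Not NE.
(High, Free): Country B can switch to Low (0 → 7). Not NE.
(High, Low): Country A can switch to Medium (10 → 12). Not NE.
(High, Medium): Country A can switch to Embargo (5 → 7). Not NE.
(High, High): Country A gets 7, best alternative 5; Country B gets 8, best alternative 7. No profitable deviation — NE.
(Embargo, Free): Country A can switch to Medium (0 → 6). Not NE.
(Embargo, Low): Country A can switch to Medium (3 → 12). Not NE.
(The remaining 2 profiles each have a profitable deviation by the same check.)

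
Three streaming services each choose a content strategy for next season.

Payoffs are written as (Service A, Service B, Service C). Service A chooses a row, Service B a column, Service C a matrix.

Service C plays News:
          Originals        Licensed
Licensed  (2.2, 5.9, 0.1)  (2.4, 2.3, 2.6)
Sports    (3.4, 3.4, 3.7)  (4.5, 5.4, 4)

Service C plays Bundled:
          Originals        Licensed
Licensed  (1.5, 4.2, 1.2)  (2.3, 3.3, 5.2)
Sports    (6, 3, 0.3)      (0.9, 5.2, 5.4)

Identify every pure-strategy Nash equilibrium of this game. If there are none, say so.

(Licensed, Originals, News): Service A can switch to Sports (2.2 → 3.4). Not NE.
(Licensed, Originals, Bundled): Service A can switch to Sports (1.5 → 6). Not NE.
(Licensed, Licensed, News): Service A can switch to Sports (2.4 → 4.5). Not NE.
(Licensed, Licensed, Bundled): Service B can switch to Originals (3.3 → 4.2). Not NE.
(Sports, Originals, News): Service B can switch to Licensed (3.4 → 5.4). Not NE.
(Sports, Originals, Bundled): Service B can switch to Licensed (3 → 5.2). Not NE.
(Sports, Licensed, News): Service C can switch to Bundled (4 → 5.4). Not NE.
(Sports, Licensed, Bundled): Service A can switch to Licensed (0.9 → 2.3). Not NE.

none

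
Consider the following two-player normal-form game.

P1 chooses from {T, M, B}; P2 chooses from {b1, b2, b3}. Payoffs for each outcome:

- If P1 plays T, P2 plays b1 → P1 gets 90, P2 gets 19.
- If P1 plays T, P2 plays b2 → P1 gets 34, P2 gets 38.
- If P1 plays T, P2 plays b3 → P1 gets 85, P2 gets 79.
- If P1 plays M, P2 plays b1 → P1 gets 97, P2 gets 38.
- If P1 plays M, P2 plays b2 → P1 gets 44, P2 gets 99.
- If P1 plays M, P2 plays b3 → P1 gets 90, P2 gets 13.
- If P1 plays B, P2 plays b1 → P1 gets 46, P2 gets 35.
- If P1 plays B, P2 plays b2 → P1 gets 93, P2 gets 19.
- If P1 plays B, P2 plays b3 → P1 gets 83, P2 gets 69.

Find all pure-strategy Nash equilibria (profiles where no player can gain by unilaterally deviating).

For each strategy profile, look for a profitable unilateral deviation.
(T, b1): P1 can switch to M (90 → 97). Not NE.
(T, b2): P1 can switch to M (34 → 44). Not NE.
(T, b3): P1 can switch to M (85 → 90). Not NE.
(M, b1): P2 can switch to b2 (38 → 99). Not NE.
(M, b2): P1 can switch to B (44 → 93). Not NE.
(M, b3): P2 can switch to b1 (13 → 38). Not NE.
(B, b1): P1 can switch to T (46 → 90). Not NE.
(B, b2): P2 can switch to b1 (19 → 35). Not NE.
(B, b3): P1 can switch to T (83 → 85). Not NE.

There is no pure-strategy Nash equilibrium.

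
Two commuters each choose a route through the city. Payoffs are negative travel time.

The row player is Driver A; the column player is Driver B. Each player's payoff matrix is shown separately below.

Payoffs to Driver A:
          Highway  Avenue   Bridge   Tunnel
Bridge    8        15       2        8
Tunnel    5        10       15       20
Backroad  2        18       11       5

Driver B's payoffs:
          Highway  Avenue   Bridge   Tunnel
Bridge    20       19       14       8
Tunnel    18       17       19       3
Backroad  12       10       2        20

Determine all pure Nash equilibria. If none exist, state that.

The pure Nash equilibria are (Bridge, Highway) and (Tunnel, Bridge).

(Bridge, Highway): Driver A gets 8, best alternative 5; Driver B gets 20, best alternative 19. No profitable deviation — NE.
(Bridge, Avenue): Driver A can switch to Backroad (15 → 18). Not NE.
(Bridge, Bridge): Driver A can switch to Tunnel (2 → 15). Not NE.
(Bridge, Tunnel): Driver A can switch to Tunnel (8 → 20). Not NE.
(Tunnel, Highway): Driver A can switch to Bridge (5 → 8). Not NE.
(Tunnel, Avenue): Driver A can switch to Bridge (10 → 15). Not NE.
(Tunnel, Bridge): Driver A gets 15, best alternative 11; Driver B gets 19, best alternative 18. No profitable deviation — NE.
(Tunnel, Tunnel): Driver B can switch to Highway (3 → 18). Not NE.
(Backroad, Highway): Driver A can switch to Bridge (2 → 8). Not NE.
(Backroad, Avenue): Driver B can switch to Highway (10 → 12). Not NE.
(Backroad, Bridge): Driver A can switch to Tunnel (11 → 15). Not NE.
(Backroad, Tunnel): Driver A can switch to Bridge (5 → 8). Not NE.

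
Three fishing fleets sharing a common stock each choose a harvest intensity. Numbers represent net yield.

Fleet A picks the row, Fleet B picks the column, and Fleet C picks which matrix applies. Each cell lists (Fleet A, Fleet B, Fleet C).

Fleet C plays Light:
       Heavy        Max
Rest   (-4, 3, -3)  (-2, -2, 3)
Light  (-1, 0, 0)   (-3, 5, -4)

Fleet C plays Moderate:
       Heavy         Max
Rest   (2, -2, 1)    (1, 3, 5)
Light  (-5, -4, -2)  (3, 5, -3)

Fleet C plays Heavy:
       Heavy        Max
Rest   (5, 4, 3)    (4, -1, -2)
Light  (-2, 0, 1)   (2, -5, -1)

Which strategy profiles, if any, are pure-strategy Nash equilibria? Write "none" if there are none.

Fleet A against (Heavy, Light): payoffs -4, -1 → best response Light.
Fleet A against (Heavy, Moderate): payoffs 2, -5 → best response Rest.
Fleet A against (Heavy, Heavy): payoffs 5, -2 → best response Rest.
Fleet A against (Max, Light): payoffs -2, -3 → best response Rest.
Fleet A against (Max, Moderate): payoffs 1, 3 → best response Light.
Fleet A against (Max, Heavy): payoffs 4, 2 → best response Rest.
Fleet B against (Rest, Light): payoffs 3, -2 → best response Heavy.
Fleet B against (Rest, Moderate): payoffs -2, 3 → best response Max.
Fleet B against (Rest, Heavy): payoffs 4, -1 → best response Heavy.
Fleet B against (Light, Light): payoffs 0, 5 → best response Max.
Fleet B against (Light, Moderate): payoffs -4, 5 → best response Max.
Fleet B against (Light, Heavy): payoffs 0, -5 → best response Heavy.
Fleet C against (Rest, Heavy): payoffs -3, 1, 3 → best response Heavy.
Fleet C against (Rest, Max): payoffs 3, 5, -2 → best response Moderate.
Fleet C against (Light, Heavy): payoffs 0, -2, 1 → best response Heavy.
Fleet C against (Light, Max): payoffs -4, -3, -1 → best response Heavy.
Mutual best responses: (Rest, Heavy, Heavy).

The unique pure-strategy Nash equilibrium is (Rest, Heavy, Heavy).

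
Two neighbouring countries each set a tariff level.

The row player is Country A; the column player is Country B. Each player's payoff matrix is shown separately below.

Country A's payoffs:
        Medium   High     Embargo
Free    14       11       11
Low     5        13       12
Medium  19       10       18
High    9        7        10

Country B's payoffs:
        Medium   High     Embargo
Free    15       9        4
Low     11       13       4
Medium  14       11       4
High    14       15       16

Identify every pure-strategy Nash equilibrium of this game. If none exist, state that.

Mark each player's best response to every combination of opponents' strategies; a profile where every player is best-responding is a pure Nash equilibrium.
Country A against Medium: payoffs 14, 5, 19, 9 → best response Medium.
Country A against High: payoffs 11, 13, 10, 7 → best response Low.
Country A against Embargo: payoffs 11, 12, 18, 10 → best response Medium.
Country B against Free: payoffs 15, 9, 4 → best response Medium.
Country B against Low: payoffs 11, 13, 4 → best response High.
Country B against Medium: payoffs 14, 11, 4 → best response Medium.
Country B against High: payoffs 14, 15, 16 → best response Embargo.
Mutual best responses: (Low, High); (Medium, Medium).

The pure Nash equilibria are (Low, High), (Medium, Medium).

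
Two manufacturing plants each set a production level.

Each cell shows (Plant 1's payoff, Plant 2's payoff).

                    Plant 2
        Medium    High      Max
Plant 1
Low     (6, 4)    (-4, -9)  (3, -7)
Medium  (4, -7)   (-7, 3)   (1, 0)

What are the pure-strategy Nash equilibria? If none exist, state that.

Mark each player's best response to every combination of opponents' strategies; a profile where every player is best-responding is a pure Nash equilibrium.
Plant 1 against Medium: payoffs 6, 4 → best response Low.
Plant 1 against High: payoffs -4, -7 → best response Low.
Plant 1 against Max: payoffs 3, 1 → best response Low.
Plant 2 against Low: payoffs 4, -9, -7 → best response Medium.
Plant 2 against Medium: payoffs -7, 3, 0 → best response High.
Mutual best responses: (Low, Medium).

(Low, Medium)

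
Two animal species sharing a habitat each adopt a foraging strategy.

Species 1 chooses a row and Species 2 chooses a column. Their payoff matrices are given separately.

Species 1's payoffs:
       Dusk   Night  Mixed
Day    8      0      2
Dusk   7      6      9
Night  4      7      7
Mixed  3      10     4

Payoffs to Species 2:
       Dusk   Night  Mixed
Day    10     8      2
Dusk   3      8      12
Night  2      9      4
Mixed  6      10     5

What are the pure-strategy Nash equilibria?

(Day, Dusk) and (Dusk, Mixed) and (Mixed, Night)

Species 1 against Dusk: payoffs 8, 7, 4, 3 → best response Day.
Species 1 against Night: payoffs 0, 6, 7, 10 → best response Mixed.
Species 1 against Mixed: payoffs 2, 9, 7, 4 → best response Dusk.
Species 2 against Day: payoffs 10, 8, 2 → best response Dusk.
Species 2 against Dusk: payoffs 3, 8, 12 → best response Mixed.
Species 2 against Night: payoffs 2, 9, 4 → best response Night.
Species 2 against Mixed: payoffs 6, 10, 5 → best response Night.
Mutual best responses: (Day, Dusk); (Dusk, Mixed); (Mixed, Night).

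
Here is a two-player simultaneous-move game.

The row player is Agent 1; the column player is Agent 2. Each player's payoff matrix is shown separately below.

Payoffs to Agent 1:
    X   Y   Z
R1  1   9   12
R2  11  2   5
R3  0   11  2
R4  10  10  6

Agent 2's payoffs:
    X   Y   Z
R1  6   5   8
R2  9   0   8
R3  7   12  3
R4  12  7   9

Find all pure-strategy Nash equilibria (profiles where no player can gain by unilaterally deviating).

(R1, X): Agent 1 can switch to R2 (1 → 11). Not NE.
(R1, Y): Agent 1 can switch to R3 (9 → 11). Not NE.
(R1, Z): Agent 1 gets 12, best alternative 6; Agent 2 gets 8, best alternative 6. No profitable deviation — NE.
(R2, X): Agent 1 gets 11, best alternative 10; Agent 2 gets 9, best alternative 8. No profitable deviation — NE.
(R2, Y): Agent 1 can switch to R1 (2 → 9). Not NE.
(R2, Z): Agent 1 can switch to R1 (5 → 12). Not NE.
(R3, X): Agent 1 can switch to R1 (0 → 1). Not NE.
(R3, Y): Agent 1 gets 11, best alternative 10; Agent 2 gets 12, best alternative 7. No profitable deviation — NE.
(R3, Z): Agent 1 can switch to R1 (2 → 12). Not NE.
(R4, X): Agent 1 can switch to R2 (10 → 11). Not NE.
(R4, Y): Agent 1 can switch to R3 (10 → 11). Not NE.
(R4, Z): Agent 1 can switch to R1 (6 → 12). Not NE.

(R1, Z) and (R2, X) and (R3, Y)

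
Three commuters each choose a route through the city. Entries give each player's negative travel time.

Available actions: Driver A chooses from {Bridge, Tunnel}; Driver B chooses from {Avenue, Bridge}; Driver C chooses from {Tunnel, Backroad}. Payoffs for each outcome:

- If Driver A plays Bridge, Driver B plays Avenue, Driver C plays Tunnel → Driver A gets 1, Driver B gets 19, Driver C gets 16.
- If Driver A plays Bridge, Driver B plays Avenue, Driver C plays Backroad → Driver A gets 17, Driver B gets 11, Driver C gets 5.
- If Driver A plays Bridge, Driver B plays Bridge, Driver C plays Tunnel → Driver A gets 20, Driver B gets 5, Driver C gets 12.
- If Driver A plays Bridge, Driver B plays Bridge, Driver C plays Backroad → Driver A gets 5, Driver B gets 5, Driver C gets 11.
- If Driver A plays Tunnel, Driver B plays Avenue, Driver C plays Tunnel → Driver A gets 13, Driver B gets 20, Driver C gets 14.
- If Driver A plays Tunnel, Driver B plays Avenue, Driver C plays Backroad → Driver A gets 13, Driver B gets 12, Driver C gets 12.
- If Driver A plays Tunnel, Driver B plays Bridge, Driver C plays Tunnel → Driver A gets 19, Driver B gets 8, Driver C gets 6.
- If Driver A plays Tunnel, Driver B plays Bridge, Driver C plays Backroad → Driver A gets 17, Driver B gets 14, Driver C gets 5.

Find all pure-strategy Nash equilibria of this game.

Driver A against (Avenue, Tunnel): payoffs 1, 13 → best response Tunnel.
Driver A against (Avenue, Backroad): payoffs 17, 13 → best response Bridge.
Driver A against (Bridge, Tunnel): payoffs 20, 19 → best response Bridge.
Driver A against (Bridge, Backroad): payoffs 5, 17 → best response Tunnel.
Driver B against (Bridge, Tunnel): payoffs 19, 5 → best response Avenue.
Driver B against (Bridge, Backroad): payoffs 11, 5 → best response Avenue.
Driver B against (Tunnel, Tunnel): payoffs 20, 8 → best response Avenue.
Driver B against (Tunnel, Backroad): payoffs 12, 14 → best response Bridge.
Driver C against (Bridge, Avenue): payoffs 16, 5 → best response Tunnel.
Driver C against (Bridge, Bridge): payoffs 12, 11 → best response Tunnel.
Driver C against (Tunnel, Avenue): payoffs 14, 12 → best response Tunnel.
Driver C against (Tunnel, Bridge): payoffs 6, 5 → best response Tunnel.
Mutual best responses: (Tunnel, Avenue, Tunnel).

The unique pure-strategy Nash equilibrium is (Tunnel, Avenue, Tunnel).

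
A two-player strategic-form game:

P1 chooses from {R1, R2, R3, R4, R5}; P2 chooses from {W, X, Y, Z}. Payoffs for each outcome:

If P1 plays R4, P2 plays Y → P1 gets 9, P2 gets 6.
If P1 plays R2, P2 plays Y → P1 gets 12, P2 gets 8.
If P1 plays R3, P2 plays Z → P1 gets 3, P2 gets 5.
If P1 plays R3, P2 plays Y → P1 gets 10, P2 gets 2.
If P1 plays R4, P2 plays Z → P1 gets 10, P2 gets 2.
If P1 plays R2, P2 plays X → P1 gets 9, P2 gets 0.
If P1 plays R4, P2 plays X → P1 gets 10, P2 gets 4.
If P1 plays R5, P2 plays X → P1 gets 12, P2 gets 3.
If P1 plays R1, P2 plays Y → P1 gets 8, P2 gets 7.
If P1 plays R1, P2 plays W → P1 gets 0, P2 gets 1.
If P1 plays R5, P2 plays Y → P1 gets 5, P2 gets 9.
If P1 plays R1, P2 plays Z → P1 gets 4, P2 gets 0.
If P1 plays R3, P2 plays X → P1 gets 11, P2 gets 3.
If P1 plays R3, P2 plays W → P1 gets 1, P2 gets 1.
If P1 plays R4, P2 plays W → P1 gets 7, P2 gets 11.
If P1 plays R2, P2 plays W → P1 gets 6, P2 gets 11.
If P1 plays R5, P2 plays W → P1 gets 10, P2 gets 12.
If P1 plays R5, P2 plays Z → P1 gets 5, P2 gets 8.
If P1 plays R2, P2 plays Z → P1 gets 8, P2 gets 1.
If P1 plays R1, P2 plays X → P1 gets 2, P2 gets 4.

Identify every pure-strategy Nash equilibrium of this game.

(R5, W)

For each player, find the best response to each opponent profile; mutual best responses are the pure NE.
P1 against W: payoffs 0, 6, 1, 7, 10 → best response R5.
P1 against X: payoffs 2, 9, 11, 10, 12 → best response R5.
P1 against Y: payoffs 8, 12, 10, 9, 5 → best response R2.
P1 against Z: payoffs 4, 8, 3, 10, 5 → best response R4.
P2 against R1: payoffs 1, 4, 7, 0 → best response Y.
P2 against R2: payoffs 11, 0, 8, 1 → best response W.
P2 against R3: payoffs 1, 3, 2, 5 → best response Z.
P2 against R4: payoffs 11, 4, 6, 2 → best response W.
P2 against R5: payoffs 12, 3, 9, 8 → best response W.
Mutual best responses: (R5, W).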